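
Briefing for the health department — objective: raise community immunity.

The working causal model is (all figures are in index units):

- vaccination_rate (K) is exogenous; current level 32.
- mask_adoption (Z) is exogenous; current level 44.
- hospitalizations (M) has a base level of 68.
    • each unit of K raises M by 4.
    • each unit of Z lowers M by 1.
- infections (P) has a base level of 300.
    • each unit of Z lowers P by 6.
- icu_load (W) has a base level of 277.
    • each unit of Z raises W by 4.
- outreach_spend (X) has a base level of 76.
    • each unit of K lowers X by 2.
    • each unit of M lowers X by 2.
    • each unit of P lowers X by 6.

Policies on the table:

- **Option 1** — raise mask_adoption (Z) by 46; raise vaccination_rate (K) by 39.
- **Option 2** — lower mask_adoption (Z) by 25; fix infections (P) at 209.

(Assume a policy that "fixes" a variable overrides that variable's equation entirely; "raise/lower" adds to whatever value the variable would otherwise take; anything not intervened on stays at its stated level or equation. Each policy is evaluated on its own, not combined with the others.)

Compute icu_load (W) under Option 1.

637

Option 1 (Z + 46, K + 39):
  Z = 44 + 46 = 90
  W = 277 + 4·90 = 637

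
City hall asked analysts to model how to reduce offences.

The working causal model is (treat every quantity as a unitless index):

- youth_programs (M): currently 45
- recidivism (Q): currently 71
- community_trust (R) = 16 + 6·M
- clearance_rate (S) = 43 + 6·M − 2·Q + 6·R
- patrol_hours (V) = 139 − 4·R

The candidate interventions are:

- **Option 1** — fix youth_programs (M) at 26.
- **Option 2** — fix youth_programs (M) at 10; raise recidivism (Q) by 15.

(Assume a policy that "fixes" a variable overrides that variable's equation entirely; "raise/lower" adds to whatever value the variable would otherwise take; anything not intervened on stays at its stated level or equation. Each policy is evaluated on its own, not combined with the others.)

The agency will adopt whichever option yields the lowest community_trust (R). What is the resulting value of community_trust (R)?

Option 1 (M := 26):
  M = 26
  R = 16 + 6·26 = 172
Option 2 (M := 10, Q + 15):
  M = 10
  R = 16 + 6·10 = 76
Comparing — Option 1: R=172, Option 2: R=76. Lowest is 76 (Option 2).

76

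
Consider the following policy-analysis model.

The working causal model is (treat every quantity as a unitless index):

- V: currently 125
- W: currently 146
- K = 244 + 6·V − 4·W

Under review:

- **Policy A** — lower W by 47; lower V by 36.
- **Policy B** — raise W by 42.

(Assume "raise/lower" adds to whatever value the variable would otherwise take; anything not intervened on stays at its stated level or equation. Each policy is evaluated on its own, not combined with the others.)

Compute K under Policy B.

Policy B (W + 42):
  V = 125
  W = 146 + 42 = 188
  K = 244 + 6·125 − 4·188 = 242

242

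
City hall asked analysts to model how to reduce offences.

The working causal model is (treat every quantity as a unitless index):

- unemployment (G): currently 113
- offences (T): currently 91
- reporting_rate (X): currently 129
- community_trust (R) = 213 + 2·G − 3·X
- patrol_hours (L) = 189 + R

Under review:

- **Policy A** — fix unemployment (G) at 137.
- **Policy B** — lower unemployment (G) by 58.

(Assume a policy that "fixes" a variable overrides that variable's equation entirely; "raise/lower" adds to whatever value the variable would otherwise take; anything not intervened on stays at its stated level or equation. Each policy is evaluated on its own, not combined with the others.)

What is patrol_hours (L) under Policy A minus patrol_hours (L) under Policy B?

164

Policy A (G := 137):
  G = 137
  X = 129
  R = 213 + 2·137 − 3·129 = 100
  L = 189 + 100 = 289
Policy B (G − 58):
  G = 113 − 58 = 55
  X = 129
  R = 213 + 2·55 − 3·129 = -64
  L = 189 + (-64) = 125
L: 289 − 125 = 164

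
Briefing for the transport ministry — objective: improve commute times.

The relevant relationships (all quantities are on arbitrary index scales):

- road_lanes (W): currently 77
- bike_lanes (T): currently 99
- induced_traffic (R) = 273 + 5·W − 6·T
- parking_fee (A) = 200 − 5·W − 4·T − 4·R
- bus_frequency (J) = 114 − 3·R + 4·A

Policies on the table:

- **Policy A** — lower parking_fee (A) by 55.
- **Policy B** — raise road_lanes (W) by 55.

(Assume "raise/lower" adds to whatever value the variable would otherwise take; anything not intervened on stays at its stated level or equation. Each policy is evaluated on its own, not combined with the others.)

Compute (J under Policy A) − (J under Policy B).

6105

Policy A (A − 55):
  W = 77
  T = 99
  R = 273 + 5·77 − 6·99 = 64
  A = 200 − 5·77 − 4·99 − 4·64 (−55 from intervention) = -892
  J = 114 − 3·64 + 4·(-892) = -3646
Policy B (W + 55):
  W = 77 + 55 = 132
  T = 99
  R = 273 + 5·132 − 6·99 = 339
  A = 200 − 5·132 − 4·99 − 4·339 = -2212
  J = 114 − 3·339 + 4·(-2212) = -9751
J: -3646 − (-9751) = 6105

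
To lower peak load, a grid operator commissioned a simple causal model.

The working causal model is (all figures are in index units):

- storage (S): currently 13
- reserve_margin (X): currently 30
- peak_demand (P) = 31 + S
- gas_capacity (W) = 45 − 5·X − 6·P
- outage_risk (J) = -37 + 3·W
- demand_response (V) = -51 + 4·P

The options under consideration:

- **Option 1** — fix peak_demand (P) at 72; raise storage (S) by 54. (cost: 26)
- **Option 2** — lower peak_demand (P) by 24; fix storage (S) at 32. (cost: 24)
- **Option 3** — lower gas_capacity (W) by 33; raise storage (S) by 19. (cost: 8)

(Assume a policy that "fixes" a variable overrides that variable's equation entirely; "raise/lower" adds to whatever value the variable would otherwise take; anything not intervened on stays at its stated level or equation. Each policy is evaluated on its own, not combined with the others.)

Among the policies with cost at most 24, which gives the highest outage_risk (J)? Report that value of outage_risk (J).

Option 2 (P − 24, S := 32):
  S = 32
  X = 30
  P = 31 + 32 (−24 from intervention) = 39
  W = 45 − 5·30 − 6·39 = -339
  J = -37 + 3·(-339) = -1054
Option 3 (W − 33, S + 19):
  S = 13 + 19 = 32
  X = 30
  P = 31 + 32 = 63
  W = 45 − 5·30 − 6·63 (−33 from intervention) = -516
  J = -37 + 3·(-516) = -1585
Comparing — Option 2: J=-1054, Option 3: J=-1585. Highest is -1054 (Option 2).

-1054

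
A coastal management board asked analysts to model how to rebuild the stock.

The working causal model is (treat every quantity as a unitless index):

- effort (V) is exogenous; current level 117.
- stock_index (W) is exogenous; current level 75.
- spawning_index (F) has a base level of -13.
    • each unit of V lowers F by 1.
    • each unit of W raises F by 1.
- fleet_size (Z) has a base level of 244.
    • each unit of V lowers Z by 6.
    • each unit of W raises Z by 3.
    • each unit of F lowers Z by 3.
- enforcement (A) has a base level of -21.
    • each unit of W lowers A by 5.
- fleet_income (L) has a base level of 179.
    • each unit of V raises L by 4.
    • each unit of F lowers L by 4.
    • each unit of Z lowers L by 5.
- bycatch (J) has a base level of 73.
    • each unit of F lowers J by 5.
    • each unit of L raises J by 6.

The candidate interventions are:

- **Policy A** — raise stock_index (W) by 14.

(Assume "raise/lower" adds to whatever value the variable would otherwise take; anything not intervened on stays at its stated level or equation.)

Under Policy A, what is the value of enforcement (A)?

Policy A (W + 14):
  W = 75 + 14 = 89
  A = -21 − 5·89 = -466

-466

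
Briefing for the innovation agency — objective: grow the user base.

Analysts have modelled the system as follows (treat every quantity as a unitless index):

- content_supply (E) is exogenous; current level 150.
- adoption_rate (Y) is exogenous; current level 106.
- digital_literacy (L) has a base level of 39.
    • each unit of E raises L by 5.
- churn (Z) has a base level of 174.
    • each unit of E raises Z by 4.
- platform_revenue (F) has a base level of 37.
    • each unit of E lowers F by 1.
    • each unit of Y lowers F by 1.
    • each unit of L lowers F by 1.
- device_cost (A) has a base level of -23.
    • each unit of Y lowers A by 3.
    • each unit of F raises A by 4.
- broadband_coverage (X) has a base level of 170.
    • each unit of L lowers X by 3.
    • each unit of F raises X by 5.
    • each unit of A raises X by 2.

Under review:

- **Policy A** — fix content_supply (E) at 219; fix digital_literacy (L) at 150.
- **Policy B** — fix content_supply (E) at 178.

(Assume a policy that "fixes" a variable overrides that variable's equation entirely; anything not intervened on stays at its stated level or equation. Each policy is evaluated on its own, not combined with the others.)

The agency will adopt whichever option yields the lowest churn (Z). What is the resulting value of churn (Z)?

886

Policy A (E := 219, L := 150):
  E = 219
  Z = 174 + 4·219 = 1050
Policy B (E := 178):
  E = 178
  Z = 174 + 4·178 = 886
Comparing — Policy A: Z=1050, Policy B: Z=886. Lowest is 886 (Policy B).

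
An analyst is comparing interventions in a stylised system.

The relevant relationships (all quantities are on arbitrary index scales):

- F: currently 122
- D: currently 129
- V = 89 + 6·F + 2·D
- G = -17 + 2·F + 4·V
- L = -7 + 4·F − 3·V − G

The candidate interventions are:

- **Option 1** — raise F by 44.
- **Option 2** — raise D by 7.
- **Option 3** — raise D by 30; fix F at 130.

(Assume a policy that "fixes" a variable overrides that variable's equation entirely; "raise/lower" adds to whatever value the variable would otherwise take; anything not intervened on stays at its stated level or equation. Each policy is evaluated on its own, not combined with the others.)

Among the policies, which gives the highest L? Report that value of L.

-7397

Option 1 (F + 44):
  F = 122 + 44 = 166
  D = 129
  V = 89 + 6·166 + 2·129 = 1343
  G = -17 + 2·166 + 4·1343 = 5687
  L = -7 + 4·166 − 3·1343 − 5687 = -9059
Option 2 (D + 7):
  F = 122
  D = 129 + 7 = 136
  V = 89 + 6·122 + 2·136 = 1093
  G = -17 + 2·122 + 4·1093 = 4599
  L = -7 + 4·122 − 3·1093 − 4599 = -7397
Option 3 (D + 30, F := 130):
  F = 130
  D = 129 + 30 = 159
  V = 89 + 6·130 + 2·159 = 1187
  G = -17 + 2·130 + 4·1187 = 4991
  L = -7 + 4·130 − 3·1187 − 4991 = -8039
Comparing — Option 1: L=-9059, Option 2: L=-7397, Option 3: L=-8039. Highest is -7397 (Option 2).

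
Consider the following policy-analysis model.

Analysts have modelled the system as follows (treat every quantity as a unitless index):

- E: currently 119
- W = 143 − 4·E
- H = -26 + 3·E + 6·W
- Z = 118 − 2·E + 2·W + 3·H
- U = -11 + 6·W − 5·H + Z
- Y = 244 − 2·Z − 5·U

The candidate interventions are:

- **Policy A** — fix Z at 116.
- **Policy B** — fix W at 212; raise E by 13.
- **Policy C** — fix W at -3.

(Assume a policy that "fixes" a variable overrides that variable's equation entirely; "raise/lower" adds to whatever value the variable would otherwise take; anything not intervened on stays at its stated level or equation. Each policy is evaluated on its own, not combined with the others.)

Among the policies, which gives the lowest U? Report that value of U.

-1745

Policy A (Z := 116):
  E = 119
  W = 143 − 4·119 = -333
  H = -26 + 3·119 + 6·(-333) = -1667
  Z = 116
  U = -11 + 6·(-333) − 5·(-1667) + 116 = 6442
Policy B (W := 212, E + 13):
  E = 119 + 13 = 132
  W = 212
  H = -26 + 3·132 + 6·212 = 1642
  Z = 118 − 2·132 + 2·212 + 3·1642 = 5204
  U = -11 + 6·212 − 5·1642 + 5204 = -1745
Policy C (W := -3):
  E = 119
  W = -3
  H = -26 + 3·119 + 6·(-3) = 313
  Z = 118 − 2·119 + 2·(-3) + 3·313 = 813
  U = -11 + 6·(-3) − 5·313 + 813 = -781
Comparing — Policy A: U=6442, Policy B: U=-1745, Policy C: U=-781. Lowest is -1745 (Policy B).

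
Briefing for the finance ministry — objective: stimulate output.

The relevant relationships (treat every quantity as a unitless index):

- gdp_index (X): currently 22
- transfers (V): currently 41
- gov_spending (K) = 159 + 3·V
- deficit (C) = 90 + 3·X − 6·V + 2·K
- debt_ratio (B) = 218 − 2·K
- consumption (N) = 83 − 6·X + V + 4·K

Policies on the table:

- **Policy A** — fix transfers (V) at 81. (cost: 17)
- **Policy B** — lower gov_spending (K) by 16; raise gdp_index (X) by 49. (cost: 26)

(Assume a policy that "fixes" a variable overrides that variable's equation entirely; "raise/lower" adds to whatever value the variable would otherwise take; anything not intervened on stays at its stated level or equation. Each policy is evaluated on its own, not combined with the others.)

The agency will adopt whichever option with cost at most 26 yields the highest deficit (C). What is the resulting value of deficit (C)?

Policy A (V := 81):
  X = 22
  V = 81
  K = 159 + 3·81 = 402
  C = 90 + 3·22 − 6·81 + 2·402 = 474
Policy B (K − 16, X + 49):
  X = 22 + 49 = 71
  V = 41
  K = 159 + 3·41 (−16 from intervention) = 266
  C = 90 + 3·71 − 6·41 + 2·266 = 589
Comparing — Policy A: C=474, Policy B: C=589. Highest is 589 (Policy B).

589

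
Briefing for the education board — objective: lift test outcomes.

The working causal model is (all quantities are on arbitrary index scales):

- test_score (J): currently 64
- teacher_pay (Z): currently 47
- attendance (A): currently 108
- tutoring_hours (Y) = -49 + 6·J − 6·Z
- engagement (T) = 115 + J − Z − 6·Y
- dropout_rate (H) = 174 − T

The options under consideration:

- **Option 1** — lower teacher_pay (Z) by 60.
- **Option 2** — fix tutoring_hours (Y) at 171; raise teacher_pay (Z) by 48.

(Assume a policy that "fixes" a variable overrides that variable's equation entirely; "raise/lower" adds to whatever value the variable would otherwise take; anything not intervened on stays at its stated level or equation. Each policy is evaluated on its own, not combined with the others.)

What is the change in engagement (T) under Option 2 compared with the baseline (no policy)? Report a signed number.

-756

Baseline:
  J = 64
  Z = 47
  Y = -49 + 6·64 − 6·47 = 53
  T = 115 + 64 − 47 − 6·53 = -186
Option 2 (Y := 171, Z + 48):
  J = 64
  Z = 47 + 48 = 95
  Y = 171
  T = 115 + 64 − 95 − 6·171 = -942
Change in T: -942 − (-186) = -756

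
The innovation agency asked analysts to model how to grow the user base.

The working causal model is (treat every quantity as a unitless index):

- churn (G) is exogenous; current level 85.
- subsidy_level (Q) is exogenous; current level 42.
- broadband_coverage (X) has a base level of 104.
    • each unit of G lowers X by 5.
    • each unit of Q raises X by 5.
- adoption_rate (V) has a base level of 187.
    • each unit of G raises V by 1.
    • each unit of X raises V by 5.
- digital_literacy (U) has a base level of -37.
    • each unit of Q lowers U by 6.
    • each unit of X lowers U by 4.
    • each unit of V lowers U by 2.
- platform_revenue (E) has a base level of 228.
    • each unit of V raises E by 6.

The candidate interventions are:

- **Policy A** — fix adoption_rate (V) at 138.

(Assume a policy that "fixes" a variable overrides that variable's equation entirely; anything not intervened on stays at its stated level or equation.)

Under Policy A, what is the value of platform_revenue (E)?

1056

Policy A (V := 138):
  G = 85
  Q = 42
  X = 104 − 5·85 + 5·42 = -111
  V = 138
  E = 228 + 6·138 = 1056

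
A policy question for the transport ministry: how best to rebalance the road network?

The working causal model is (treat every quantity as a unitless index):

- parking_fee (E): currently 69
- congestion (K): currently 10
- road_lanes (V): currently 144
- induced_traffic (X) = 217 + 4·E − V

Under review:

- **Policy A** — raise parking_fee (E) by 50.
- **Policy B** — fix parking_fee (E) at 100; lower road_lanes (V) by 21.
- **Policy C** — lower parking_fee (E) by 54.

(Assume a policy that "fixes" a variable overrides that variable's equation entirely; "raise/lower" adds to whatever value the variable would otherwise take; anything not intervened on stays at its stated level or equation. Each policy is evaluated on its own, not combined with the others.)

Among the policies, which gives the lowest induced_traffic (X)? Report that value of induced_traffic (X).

Policy A (E + 50):
  E = 69 + 50 = 119
  V = 144
  X = 217 + 4·119 − 144 = 549
Policy B (E := 100, V − 21):
  E = 100
  V = 144 − 21 = 123
  X = 217 + 4·100 − 123 = 494
Policy C (E − 54):
  E = 69 − 54 = 15
  V = 144
  X = 217 + 4·15 − 144 = 133
Comparing — Policy A: X=549, Policy B: X=494, Policy C: X=133. Lowest is 133 (Policy C).

133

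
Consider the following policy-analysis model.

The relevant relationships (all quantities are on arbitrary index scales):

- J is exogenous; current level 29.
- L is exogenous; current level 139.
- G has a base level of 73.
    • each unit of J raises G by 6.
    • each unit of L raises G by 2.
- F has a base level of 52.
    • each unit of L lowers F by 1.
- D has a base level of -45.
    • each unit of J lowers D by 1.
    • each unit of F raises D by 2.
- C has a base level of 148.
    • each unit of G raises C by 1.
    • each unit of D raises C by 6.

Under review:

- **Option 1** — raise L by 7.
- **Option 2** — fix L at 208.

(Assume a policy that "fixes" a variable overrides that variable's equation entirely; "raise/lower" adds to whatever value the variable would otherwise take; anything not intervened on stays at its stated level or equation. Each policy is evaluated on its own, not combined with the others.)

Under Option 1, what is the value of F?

Option 1 (L + 7):
  L = 139 + 7 = 146
  F = 52 − 146 = -94

-94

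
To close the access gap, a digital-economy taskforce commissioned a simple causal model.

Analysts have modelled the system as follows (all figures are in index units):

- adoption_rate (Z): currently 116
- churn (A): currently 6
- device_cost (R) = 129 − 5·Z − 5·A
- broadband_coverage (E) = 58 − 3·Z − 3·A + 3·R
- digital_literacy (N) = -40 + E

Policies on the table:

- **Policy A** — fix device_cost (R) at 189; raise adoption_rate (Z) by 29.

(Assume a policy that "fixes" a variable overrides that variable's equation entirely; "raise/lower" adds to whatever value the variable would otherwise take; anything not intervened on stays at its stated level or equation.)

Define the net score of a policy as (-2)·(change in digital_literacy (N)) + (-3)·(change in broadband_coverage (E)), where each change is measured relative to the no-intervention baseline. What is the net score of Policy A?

-9615

Baseline:
  Z = 116
  A = 6
  R = 129 − 5·116 − 5·6 = -481
  E = 58 − 3·116 − 3·6 + 3·(-481) = -1751
  N = -40 + (-1751) = -1791
Policy A (R := 189, Z + 29):
  Z = 116 + 29 = 145
  A = 6
  R = 189
  E = 58 − 3·145 − 3·6 + 3·189 = 172
  N = -40 + 172 = 132
ΔN = 132 − (-1791) = 1923; ΔE = 172 − (-1751) = 1923
Score = (-2)·1923 + (-3)·1923 = -9615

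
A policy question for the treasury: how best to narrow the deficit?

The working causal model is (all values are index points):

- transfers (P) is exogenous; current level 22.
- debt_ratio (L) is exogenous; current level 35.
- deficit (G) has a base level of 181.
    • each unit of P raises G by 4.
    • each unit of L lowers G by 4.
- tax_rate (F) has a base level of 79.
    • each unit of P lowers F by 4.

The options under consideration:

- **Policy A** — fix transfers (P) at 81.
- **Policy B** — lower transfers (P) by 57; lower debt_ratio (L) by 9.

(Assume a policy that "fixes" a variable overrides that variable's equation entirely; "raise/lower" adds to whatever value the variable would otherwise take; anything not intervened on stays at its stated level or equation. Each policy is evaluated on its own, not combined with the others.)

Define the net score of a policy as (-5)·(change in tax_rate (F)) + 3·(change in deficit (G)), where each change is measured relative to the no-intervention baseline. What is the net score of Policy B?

-1716

Baseline:
  P = 22
  L = 35
  G = 181 + 4·22 − 4·35 = 129
  F = 79 − 4·22 = -9
Policy B (P − 57, L − 9):
  P = 22 − 57 = -35
  L = 35 − 9 = 26
  G = 181 + 4·(-35) − 4·26 = -63
  F = 79 − 4·(-35) = 219
ΔF = 219 − (-9) = 228; ΔG = -63 − 129 = -192
Score = (-5)·228 + 3·(-192) = -1716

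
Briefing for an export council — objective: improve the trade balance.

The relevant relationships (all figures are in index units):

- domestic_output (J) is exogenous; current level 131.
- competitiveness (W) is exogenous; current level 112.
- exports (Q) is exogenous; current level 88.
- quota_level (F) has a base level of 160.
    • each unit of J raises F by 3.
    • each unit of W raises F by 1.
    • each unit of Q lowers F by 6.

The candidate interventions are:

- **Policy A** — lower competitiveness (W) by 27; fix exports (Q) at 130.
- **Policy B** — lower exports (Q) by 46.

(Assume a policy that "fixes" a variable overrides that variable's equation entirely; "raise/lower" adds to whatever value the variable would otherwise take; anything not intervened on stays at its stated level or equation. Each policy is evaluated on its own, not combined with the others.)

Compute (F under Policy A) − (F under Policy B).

-555

Policy A (W − 27, Q := 130):
  J = 131
  W = 112 − 27 = 85
  Q = 130
  F = 160 + 3·131 + 85 − 6·130 = -142
Policy B (Q − 46):
  J = 131
  W = 112
  Q = 88 − 46 = 42
  F = 160 + 3·131 + 112 − 6·42 = 413
F: -142 − 413 = -555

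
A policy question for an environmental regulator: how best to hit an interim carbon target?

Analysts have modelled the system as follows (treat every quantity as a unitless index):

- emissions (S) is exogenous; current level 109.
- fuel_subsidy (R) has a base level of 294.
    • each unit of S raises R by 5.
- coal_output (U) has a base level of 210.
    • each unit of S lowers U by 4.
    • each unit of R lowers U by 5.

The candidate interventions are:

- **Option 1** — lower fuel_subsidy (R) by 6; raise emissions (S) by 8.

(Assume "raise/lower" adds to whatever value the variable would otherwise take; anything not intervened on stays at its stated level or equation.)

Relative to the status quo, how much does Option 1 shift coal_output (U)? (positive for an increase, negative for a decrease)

Baseline:
  S = 109
  R = 294 + 5·109 = 839
  U = 210 − 4·109 − 5·839 = -4421
Option 1 (R − 6, S + 8):
  S = 109 + 8 = 117
  R = 294 + 5·117 (−6 from intervention) = 873
  U = 210 − 4·117 − 5·873 = -4623
Change in U: -4623 − (-4421) = -202

-202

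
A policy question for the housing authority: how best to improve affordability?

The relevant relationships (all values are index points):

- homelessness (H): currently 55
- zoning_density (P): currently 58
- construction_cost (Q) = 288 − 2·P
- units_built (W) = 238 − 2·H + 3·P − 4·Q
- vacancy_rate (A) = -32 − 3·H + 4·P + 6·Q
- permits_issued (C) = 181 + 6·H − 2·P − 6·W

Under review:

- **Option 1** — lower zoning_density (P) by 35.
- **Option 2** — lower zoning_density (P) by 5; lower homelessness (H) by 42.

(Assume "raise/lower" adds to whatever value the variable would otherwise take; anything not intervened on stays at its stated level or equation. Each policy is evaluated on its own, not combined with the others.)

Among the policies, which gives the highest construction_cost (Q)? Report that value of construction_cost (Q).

Option 1 (P − 35):
  P = 58 − 35 = 23
  Q = 288 − 2·23 = 242
Option 2 (P − 5, H − 42):
  P = 58 − 5 = 53
  Q = 288 − 2·53 = 182
Comparing — Option 1: Q=242, Option 2: Q=182. Highest is 242 (Option 1).

242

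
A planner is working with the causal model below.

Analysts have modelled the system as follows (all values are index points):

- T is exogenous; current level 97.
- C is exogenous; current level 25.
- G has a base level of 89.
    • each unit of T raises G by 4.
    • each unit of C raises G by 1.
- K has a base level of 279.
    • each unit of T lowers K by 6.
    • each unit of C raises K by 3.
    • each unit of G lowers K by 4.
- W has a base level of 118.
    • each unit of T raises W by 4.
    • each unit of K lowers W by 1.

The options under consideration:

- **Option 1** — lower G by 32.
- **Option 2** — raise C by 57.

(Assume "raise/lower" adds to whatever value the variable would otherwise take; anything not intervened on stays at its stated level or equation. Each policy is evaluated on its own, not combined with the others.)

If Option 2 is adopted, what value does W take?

Option 2 (C + 57):
  T = 97
  C = 25 + 57 = 82
  G = 89 + 4·97 + 82 = 559
  K = 279 − 6·97 + 3·82 − 4·559 = -2293
  W = 118 + 4·97 − (-2293) = 2799

2799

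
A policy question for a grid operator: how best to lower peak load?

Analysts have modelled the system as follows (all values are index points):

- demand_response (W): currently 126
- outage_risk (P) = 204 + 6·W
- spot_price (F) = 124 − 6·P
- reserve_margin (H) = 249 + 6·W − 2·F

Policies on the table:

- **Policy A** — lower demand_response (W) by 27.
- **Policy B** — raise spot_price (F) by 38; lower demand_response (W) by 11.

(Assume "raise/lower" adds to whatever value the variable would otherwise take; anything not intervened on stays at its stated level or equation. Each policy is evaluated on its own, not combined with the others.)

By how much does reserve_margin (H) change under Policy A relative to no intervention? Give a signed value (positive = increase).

-2106

Baseline:
  W = 126
  P = 204 + 6·126 = 960
  F = 124 − 6·960 = -5636
  H = 249 + 6·126 − 2·(-5636) = 12277
Policy A (W − 27):
  W = 126 − 27 = 99
  P = 204 + 6·99 = 798
  F = 124 − 6·798 = -4664
  H = 249 + 6·99 − 2·(-4664) = 10171
Change in H: 10171 − 12277 = -2106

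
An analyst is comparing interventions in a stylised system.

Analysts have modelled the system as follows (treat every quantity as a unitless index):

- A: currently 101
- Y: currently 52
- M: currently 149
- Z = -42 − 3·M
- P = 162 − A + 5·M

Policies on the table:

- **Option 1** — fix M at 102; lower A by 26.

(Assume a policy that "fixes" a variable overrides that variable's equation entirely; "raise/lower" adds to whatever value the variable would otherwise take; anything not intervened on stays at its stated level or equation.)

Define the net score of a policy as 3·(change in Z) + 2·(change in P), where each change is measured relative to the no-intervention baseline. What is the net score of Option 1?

5

Baseline:
  A = 101
  M = 149
  Z = -42 − 3·149 = -489
  P = 162 − 101 + 5·149 = 806
Option 1 (M := 102, A − 26):
  A = 101 − 26 = 75
  M = 102
  Z = -42 − 3·102 = -348
  P = 162 − 75 + 5·102 = 597
ΔZ = -348 − (-489) = 141; ΔP = 597 − 806 = -209
Score = 3·141 + 2·(-209) = 5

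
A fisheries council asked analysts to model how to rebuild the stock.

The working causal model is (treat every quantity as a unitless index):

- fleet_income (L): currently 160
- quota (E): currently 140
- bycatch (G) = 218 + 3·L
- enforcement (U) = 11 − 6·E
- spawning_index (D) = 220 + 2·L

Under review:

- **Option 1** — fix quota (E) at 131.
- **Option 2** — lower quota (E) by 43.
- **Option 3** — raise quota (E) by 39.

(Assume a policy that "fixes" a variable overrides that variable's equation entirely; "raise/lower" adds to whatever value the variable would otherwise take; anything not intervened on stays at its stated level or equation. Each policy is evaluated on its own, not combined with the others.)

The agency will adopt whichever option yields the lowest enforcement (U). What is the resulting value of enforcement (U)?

Option 1 (E := 131):
  E = 131
  U = 11 − 6·131 = -775
Option 2 (E − 43):
  E = 140 − 43 = 97
  U = 11 − 6·97 = -571
Option 3 (E + 39):
  E = 140 + 39 = 179
  U = 11 − 6·179 = -1063
Comparing — Option 1: U=-775, Option 2: U=-571, Option 3: U=-1063. Lowest is -1063 (Option 3).

-1063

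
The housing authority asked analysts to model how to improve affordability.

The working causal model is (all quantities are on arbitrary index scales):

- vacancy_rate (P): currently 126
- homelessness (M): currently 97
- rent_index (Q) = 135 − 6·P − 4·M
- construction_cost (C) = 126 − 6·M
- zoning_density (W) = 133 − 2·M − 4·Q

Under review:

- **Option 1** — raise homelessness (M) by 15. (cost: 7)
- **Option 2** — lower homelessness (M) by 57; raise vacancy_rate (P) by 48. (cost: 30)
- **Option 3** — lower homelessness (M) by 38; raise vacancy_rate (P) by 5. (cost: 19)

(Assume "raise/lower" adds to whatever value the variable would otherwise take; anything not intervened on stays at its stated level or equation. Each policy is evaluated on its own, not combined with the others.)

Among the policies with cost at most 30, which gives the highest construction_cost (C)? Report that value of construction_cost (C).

Option 1 (M + 15):
  M = 97 + 15 = 112
  C = 126 − 6·112 = -546
Option 2 (M − 57, P + 48):
  M = 97 − 57 = 40
  C = 126 − 6·40 = -114
Option 3 (M − 38, P + 5):
  M = 97 − 38 = 59
  C = 126 − 6·59 = -228
Comparing — Option 1: C=-546, Option 2: C=-114, Option 3: C=-228. Highest is -114 (Option 2).

-114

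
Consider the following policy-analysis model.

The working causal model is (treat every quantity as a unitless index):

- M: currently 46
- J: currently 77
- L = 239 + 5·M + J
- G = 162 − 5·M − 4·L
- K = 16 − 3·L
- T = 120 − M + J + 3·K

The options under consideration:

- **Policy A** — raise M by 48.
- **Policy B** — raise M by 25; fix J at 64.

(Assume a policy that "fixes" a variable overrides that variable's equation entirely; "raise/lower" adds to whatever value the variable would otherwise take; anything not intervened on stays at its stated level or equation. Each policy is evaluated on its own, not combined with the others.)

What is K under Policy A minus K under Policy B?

-384

Policy A (M + 48):
  M = 46 + 48 = 94
  J = 77
  L = 239 + 5·94 + 77 = 786
  K = 16 − 3·786 = -2342
Policy B (M + 25, J := 64):
  M = 46 + 25 = 71
  J = 64
  L = 239 + 5·71 + 64 = 658
  K = 16 − 3·658 = -1958
K: -2342 − (-1958) = -384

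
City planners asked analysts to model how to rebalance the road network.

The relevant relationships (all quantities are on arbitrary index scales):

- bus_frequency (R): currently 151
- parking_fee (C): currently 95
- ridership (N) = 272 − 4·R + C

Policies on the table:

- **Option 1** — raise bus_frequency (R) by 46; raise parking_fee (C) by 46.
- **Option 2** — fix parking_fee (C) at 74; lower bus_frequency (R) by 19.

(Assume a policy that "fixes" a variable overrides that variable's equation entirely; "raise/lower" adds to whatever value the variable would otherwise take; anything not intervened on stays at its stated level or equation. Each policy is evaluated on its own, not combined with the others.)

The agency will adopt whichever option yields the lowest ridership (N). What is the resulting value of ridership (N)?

Option 1 (R + 46, C + 46):
  R = 151 + 46 = 197
  C = 95 + 46 = 141
  N = 272 − 4·197 + 141 = -375
Option 2 (C := 74, R − 19):
  R = 151 − 19 = 132
  C = 74
  N = 272 − 4·132 + 74 = -182
Comparing — Option 1: N=-375, Option 2: N=-182. Lowest is -375 (Option 1).

-375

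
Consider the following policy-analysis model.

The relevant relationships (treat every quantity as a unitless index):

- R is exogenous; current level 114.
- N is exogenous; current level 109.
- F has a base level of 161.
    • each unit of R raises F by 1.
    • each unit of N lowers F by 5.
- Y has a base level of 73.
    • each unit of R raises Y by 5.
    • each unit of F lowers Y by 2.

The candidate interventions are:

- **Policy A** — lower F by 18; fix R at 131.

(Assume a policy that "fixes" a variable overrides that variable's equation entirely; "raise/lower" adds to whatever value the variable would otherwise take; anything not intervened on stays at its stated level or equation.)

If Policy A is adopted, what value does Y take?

Policy A (F − 18, R := 131):
  R = 131
  N = 109
  F = 161 + 131 − 5·109 (−18 from intervention) = -271
  Y = 73 + 5·131 − 2·(-271) = 1270

1270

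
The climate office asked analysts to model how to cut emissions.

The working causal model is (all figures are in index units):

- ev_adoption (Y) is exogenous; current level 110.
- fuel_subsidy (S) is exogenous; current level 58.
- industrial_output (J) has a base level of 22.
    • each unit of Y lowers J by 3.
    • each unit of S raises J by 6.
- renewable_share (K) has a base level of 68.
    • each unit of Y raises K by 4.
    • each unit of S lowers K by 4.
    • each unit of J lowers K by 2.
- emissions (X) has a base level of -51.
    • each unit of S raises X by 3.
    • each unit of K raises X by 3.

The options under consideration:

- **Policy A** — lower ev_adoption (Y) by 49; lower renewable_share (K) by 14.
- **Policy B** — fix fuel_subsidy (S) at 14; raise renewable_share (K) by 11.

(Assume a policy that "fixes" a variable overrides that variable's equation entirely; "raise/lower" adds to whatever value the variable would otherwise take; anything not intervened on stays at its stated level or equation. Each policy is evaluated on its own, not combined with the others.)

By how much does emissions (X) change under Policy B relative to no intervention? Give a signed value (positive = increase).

Baseline:
  Y = 110
  S = 58
  J = 22 − 3·110 + 6·58 = 40
  K = 68 + 4·110 − 4·58 − 2·40 = 196
  X = -51 + 3·58 + 3·196 = 711
Policy B (S := 14, K + 11):
  Y = 110
  S = 14
  J = 22 − 3·110 + 6·14 = -224
  K = 68 + 4·110 − 4·14 − 2·(-224) (+11 from intervention) = 911
  X = -51 + 3·14 + 3·911 = 2724
Change in X: 2724 − 711 = 2013

2013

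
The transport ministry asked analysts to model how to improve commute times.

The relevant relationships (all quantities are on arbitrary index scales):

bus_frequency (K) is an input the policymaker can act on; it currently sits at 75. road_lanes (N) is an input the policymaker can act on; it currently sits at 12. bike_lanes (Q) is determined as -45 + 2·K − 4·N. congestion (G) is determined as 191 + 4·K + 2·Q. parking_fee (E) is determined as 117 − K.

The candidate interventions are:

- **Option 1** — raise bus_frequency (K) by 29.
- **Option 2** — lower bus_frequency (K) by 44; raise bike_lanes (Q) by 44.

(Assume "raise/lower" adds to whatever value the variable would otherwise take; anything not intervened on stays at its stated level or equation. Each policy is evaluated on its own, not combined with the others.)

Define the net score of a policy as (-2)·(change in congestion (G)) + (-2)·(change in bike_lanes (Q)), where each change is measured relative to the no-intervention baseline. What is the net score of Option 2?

Baseline:
  K = 75
  N = 12
  Q = -45 + 2·75 − 4·12 = 57
  G = 191 + 4·75 + 2·57 = 605
Option 2 (K − 44, Q + 44):
  K = 75 − 44 = 31
  N = 12
  Q = -45 + 2·31 − 4·12 (+44 from intervention) = 13
  G = 191 + 4·31 + 2·13 = 341
ΔG = 341 − 605 = -264; ΔQ = 13 − 57 = -44
Score = (-2)·(-264) + (-2)·(-44) = 616

616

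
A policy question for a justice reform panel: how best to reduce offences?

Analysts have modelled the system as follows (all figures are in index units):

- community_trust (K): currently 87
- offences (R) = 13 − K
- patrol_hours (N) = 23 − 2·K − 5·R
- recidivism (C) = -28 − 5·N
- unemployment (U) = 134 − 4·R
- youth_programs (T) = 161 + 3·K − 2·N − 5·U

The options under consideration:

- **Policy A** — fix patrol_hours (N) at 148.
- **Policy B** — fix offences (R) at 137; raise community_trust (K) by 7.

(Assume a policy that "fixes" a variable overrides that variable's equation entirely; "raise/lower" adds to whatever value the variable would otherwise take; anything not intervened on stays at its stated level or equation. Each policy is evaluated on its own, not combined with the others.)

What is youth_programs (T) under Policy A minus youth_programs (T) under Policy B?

Policy A (N := 148):
  K = 87
  R = 13 − 87 = -74
  N = 148
  U = 134 − 4·(-74) = 430
  T = 161 + 3·87 − 2·148 − 5·430 = -2024
Policy B (R := 137, K + 7):
  K = 87 + 7 = 94
  R = 137
  N = 23 − 2·94 − 5·137 = -850
  U = 134 − 4·137 = -414
  T = 161 + 3·94 − 2·(-850) − 5·(-414) = 4213
T: -2024 − 4213 = -6237

-6237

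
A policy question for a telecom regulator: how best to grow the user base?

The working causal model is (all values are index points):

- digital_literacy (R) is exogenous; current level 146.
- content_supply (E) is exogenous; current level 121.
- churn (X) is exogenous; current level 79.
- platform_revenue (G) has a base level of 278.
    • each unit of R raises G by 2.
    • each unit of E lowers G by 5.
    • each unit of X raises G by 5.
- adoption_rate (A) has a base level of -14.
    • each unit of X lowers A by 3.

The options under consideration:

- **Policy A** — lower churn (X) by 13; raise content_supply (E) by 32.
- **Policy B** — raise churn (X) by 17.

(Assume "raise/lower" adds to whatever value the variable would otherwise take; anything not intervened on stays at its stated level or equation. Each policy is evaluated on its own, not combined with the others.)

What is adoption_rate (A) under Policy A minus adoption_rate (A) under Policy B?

Policy A (X − 13, E + 32):
  X = 79 − 13 = 66
  A = -14 − 3·66 = -212
Policy B (X + 17):
  X = 79 + 17 = 96
  A = -14 − 3·96 = -302
A: -212 − (-302) = 90

90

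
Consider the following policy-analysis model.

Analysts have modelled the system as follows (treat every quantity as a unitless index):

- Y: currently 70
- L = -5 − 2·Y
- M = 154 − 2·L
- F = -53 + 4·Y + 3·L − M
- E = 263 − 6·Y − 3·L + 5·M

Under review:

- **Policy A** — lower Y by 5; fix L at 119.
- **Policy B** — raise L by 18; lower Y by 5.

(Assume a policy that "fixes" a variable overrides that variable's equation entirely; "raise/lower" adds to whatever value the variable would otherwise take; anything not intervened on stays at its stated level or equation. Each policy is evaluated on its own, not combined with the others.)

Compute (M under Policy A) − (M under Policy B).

-472

Policy A (Y − 5, L := 119):
  Y = 70 − 5 = 65
  L = 119
  M = 154 − 2·119 = -84
Policy B (L + 18, Y − 5):
  Y = 70 − 5 = 65
  L = -5 − 2·65 (+18 from intervention) = -117
  M = 154 − 2·(-117) = 388
M: -84 − 388 = -472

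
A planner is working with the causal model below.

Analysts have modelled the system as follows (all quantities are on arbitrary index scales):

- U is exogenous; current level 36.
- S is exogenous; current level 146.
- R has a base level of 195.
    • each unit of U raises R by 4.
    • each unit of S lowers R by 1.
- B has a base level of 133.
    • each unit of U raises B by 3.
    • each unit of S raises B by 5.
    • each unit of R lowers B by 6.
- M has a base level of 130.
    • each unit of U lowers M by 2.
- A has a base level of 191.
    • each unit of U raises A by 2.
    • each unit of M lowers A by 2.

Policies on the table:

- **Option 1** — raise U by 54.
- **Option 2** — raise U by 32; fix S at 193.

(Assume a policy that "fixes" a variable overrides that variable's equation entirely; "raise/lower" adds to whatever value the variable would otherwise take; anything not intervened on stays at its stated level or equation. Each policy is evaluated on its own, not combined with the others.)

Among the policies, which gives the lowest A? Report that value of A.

339

Option 1 (U + 54):
  U = 36 + 54 = 90
  M = 130 − 2·90 = -50
  A = 191 + 2·90 − 2·(-50) = 471
Option 2 (U + 32, S := 193):
  U = 36 + 32 = 68
  M = 130 − 2·68 = -6
  A = 191 + 2·68 − 2·(-6) = 339
Comparing — Option 1: A=471, Option 2: A=339. Lowest is 339 (Option 2).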